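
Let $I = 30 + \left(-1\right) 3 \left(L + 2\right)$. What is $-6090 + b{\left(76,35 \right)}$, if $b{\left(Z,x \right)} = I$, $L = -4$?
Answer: $-6054$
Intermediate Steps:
$I = 36$ ($I = 30 + \left(-1\right) 3 \left(-4 + 2\right) = 30 - -6 = 30 + 6 = 36$)
$b{\left(Z,x \right)} = 36$
$-6090 + b{\left(76,35 \right)} = -6090 + 36 = -6054$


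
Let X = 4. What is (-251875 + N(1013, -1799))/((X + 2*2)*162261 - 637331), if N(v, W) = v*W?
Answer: -2074262/660757 ≈ -3.1392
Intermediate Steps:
N(v, W) = W*v
(-251875 + N(1013, -1799))/((X + 2*2)*162261 - 637331) = (-251875 - 1799*1013)/((4 + 2*2)*162261 - 637331) = (-251875 - 1822387)/((4 + 4)*162261 - 637331) = -2074262/(8*162261 - 637331) = -2074262/(1298088 - 637331) = -2074262/660757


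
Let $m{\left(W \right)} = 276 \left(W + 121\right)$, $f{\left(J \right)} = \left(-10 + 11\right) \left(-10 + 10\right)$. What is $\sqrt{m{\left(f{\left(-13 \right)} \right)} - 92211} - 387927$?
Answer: $-387927 + 3 i \sqrt{6535} \approx -3.8793 \cdot 10^{5} + 242.52 i$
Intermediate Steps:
$f{\left(J \right)} = 0$ ($f{\left(J \right)} = 1 \cdot 0 = 0$)
$m{\left(W \right)} = 33396 + 276 W$ ($m{\left(W \right)} = 276 \left(121 + W\right) = 33396 + 276 W$)
$\sqrt{m{\left(f{\left(-13 \right)} \right)} - 92211} - 387927 = \sqrt{\left(33396 + 276 \cdot 0\right) - 92211} - 387927 = \sqrt{\left(33396 + 0\right) - 92211} - 387927 = \sqrt{33396 - 92211} - 387927 = \sqrt{-58815} - 387927 = 3 i \sqrt{6535} - 387927 = -387927 + 3 i \sqrt{6535}$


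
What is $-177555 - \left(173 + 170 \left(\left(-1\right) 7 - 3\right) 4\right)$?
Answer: $-170928$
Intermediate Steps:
$-177555 - \left(173 + 170 \left(\left(-1\right) 7 - 3\right) 4\right) = -177555 - \left(173 + 170 \left(-7 - 3\right) 4\right) = -177555 - \left(173 + 170 \left(\left(-10\right) 4\right)\right) = -177555 - -6627 = -177555 + \left(6800 - 173\right) = -177555 + 6627 = -170928$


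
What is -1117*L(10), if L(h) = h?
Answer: -11170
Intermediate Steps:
-1117*L(10) = -1117*10 = -11170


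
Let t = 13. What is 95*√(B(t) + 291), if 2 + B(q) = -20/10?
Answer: 95*√287 ≈ 1609.4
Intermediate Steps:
B(q) = -4 (B(q) = -2 - 20/10 = -2 - 20*⅒ = -2 - 2 = -4)
95*√(B(t) + 291) = 95*√(-4 + 291) = 95*√287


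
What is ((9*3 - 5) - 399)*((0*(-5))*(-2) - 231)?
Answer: 87087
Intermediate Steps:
((9*3 - 5) - 399)*((0*(-5))*(-2) - 231) = ((27 - 5) - 399)*(0*(-2) - 231) = (22 - 399)*(0 - 231) = -377*(-231) = 87087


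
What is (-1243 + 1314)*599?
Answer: 42529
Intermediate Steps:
(-1243 + 1314)*599 = 71*599 = 42529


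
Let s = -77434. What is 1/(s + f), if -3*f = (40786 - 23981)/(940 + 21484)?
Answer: -67272/5209156853 ≈ -1.2914e-5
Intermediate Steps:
f = -16805/67272 (f = -(40786 - 23981)/(3*(940 + 21484)) = -16805/(3*22424) = -1/3*16805/22424 = -16805/67272 ≈ -0.24981)
1/(s + f) = 1/(-77434 - 16805/67272) = 1/(-5209156853/67272) = -67272/5209156853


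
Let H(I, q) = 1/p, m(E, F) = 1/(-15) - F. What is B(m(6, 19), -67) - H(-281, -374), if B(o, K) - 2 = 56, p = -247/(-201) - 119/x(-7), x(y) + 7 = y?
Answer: 226436/3911 ≈ 57.897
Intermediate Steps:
m(E, F) = -1/15 - F
x(y) = -7 + y
p = 3911/402 (p = -247/(-201) - 119/(-7 - 7) = -247*(-1/201) - 119/(-14) = 247/201 - 119*(-1/14) = 247/201 + 17/2 = 3911/402 ≈ 9.7289)
B(o, K) = 58 (B(o, K) = 2 + 56 = 58)
H(I, q) = 402/3911 (H(I, q) = 1/(3911/402) = 402/3911)
B(m(6, 19), -67) - H(-281, -374) = 58 - 1*402/3911 = 58 - 402/3911 = 226436/3911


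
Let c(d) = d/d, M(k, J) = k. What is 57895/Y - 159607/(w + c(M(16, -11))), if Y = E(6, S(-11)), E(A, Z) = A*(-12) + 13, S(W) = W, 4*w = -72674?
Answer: -2084781199/2143765 ≈ -972.49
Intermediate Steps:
w = -36337/2 (w = (¼)*(-72674) = -36337/2 ≈ -18169.)
c(d) = 1
E(A, Z) = 13 - 12*A (E(A, Z) = -12*A + 13 = 13 - 12*A)
Y = -59 (Y = 13 - 12*6 = 13 - 72 = -59)
57895/Y - 159607/(w + c(M(16, -11))) = 57895/(-59) - 159607/(-36337/2 + 1) = 57895*(-1/59) - 159607/(-36335/2) = -57895/59 - 159607*(-2/36335) = -57895/59 + 319214/36335 = -2084781199/2143765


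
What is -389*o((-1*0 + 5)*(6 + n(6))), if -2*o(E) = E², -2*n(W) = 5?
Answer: 476525/8 ≈ 59566.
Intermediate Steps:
n(W) = -5/2 (n(W) = -½*5 = -5/2)
o(E) = -E²/2
-389*o((-1*0 + 5)*(6 + n(6))) = -(-389)*((-1*0 + 5)*(6 - 5/2))²/2 = -(-389)*((0 + 5)*(7/2))²/2 = -(-389)*(5*(7/2))²/2 = -(-389)*(35/2)²/2 = -(-389)*1225/(2*4) = -389*(-1225/8) = 476525/8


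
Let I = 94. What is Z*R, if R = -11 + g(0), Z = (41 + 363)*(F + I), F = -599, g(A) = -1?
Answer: 2448240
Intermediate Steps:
Z = -204020 (Z = (41 + 363)*(-599 + 94) = 404*(-505) = -204020)
R = -12 (R = -11 - 1 = -12)
Z*R = -204020*(-12) = 2448240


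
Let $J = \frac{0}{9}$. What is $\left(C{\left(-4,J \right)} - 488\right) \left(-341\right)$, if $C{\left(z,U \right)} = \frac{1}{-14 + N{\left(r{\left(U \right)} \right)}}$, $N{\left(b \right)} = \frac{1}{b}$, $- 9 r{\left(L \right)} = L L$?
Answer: $166408$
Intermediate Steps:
$r{\left(L \right)} = - \frac{L^{2}}{9}$ ($r{\left(L \right)} = - \frac{L L}{9} = - \frac{L^{2}}{9}$)
$J = 0$ ($J = 0 \cdot \frac{1}{9} = 0$)
$C{\left(z,U \right)} = \frac{1}{-14 - \frac{9}{U^{2}}}$ ($C{\left(z,U \right)} = \frac{1}{-14 + \frac{1}{\left(- \frac{1}{9}\right) U^{2}}} = \frac{1}{-14 - \frac{9}{U^{2}}}$)
$\left(C{\left(-4,J \right)} - 488\right) \left(-341\right) = \left(- \frac{0^{2}}{9 + 14 \cdot 0^{2}} - 488\right) \left(-341\right) = \left(\left(-1\right) 0 \frac{1}{9 + 14 \cdot 0} - 488\right) \left(-341\right) = \left(\left(-1\right) 0 \frac{1}{9 + 0} - 488\right) \left(-341\right) = \left(\left(-1\right) 0 \cdot \frac{1}{9} - 488\right) \left(-341\right) = \left(0 - 488\right) \left(-341\right) = \left(-488\right) \left(-341\right) = 166408$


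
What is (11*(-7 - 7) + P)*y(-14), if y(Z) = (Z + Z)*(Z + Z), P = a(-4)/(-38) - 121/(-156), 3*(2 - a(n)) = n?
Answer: -89065732/741 ≈ -1.2020e+5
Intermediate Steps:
a(n) = 2 - n/3
P = 2039/2964 (P = (2 - 1/3*(-4))/(-38) - 121/(-156) = (2 + 4/3)*(-1/38) - 121*(-1/156) = (10/3)*(-1/38) + 121/156 = -5/57 + 121/156 = 2039/2964 ≈ 0.68792)
y(Z) = 4*Z**2 (y(Z) = (2*Z)*(2*Z) = 4*Z**2)
(11*(-7 - 7) + P)*y(-14) = (11*(-7 - 7) + 2039/2964)*(4*(-14)**2) = (11*(-14) + 2039/2964)*(4*196) = (-154 + 2039/2964)*784 = -454417/2964*784 = -89065732/741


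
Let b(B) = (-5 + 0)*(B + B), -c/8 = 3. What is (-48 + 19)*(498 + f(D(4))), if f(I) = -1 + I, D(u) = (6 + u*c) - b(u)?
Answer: -12963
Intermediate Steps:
c = -24 (c = -8*3 = -24)
b(B) = -10*B
D(u) = 6 - 14*u (D(u) = (6 + u*(-24)) - (-10)*u = (6 - 24*u) + 10*u = 6 - 14*u)
(-48 + 19)*(498 + f(D(4))) = (-48 + 19)*(498 + (-1 + (6 - 14*4))) = -29*(498 + (-1 + (6 - 56))) = -29*(498 + (-1 - 50)) = -29*(498 - 51) = -29*447 = -12963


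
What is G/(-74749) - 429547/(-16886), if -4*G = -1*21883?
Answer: 64031659237/2524423228 ≈ 25.365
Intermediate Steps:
G = 21883/4 (G = -(-1)*21883/4 = -¼*(-21883) = 21883/4 ≈ 5470.8)
G/(-74749) - 429547/(-16886) = (21883/4)/(-74749) - 429547/(-16886) = (21883/4)*(-1/74749) - 429547*(-1/16886) = -21883/298996 + 429547/16886 = 64031659237/2524423228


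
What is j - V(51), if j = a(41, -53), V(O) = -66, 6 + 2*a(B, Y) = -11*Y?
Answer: 709/2 ≈ 354.50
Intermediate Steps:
a(B, Y) = -3 - 11*Y/2 (a(B, Y) = -3 + (-11*Y)/2 = -3 - 11*Y/2)
j = 577/2 (j = -3 - 11/2*(-53) = -3 + 583/2 = 577/2 ≈ 288.50)
j - V(51) = 577/2 - 1*(-66) = 577/2 + 66 = 709/2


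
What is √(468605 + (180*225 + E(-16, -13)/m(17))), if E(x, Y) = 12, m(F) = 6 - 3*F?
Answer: √114548565/15 ≈ 713.52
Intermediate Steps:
√(468605 + (180*225 + E(-16, -13)/m(17))) = √(468605 + (180*225 + 12/(6 - 3*17))) = √(468605 + (40500 + 12/(6 - 51))) = √(468605 + (40500 + 12/(-45))) = √(468605 + (40500 + 12*(-1/45))) = √(468605 + (40500 - 4/15)) = √(468605 + 607496/15) = √(7636571/15) = √114548565/15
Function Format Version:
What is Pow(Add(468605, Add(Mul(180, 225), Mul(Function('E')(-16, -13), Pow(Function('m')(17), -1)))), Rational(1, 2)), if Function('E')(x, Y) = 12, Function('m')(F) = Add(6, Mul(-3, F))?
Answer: Mul(Rational(1, 15), Pow(114548565, Rational(1, 2))) ≈ 713.52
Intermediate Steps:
Pow(Add(468605, Add(Mul(180, 225), Mul(Function('E')(-16, -13), Pow(Function('m')(17), -1)))), Rational(1, 2)) = Pow(Add(468605, Add(Mul(180, 225), Mul(12, Pow(Add(6, Mul(-3, 17)), -1)))), Rational(1, 2)) = Pow(Add(468605, Add(40500, Mul(12, Pow(Add(6, -51), -1)))), Rational(1, 2)) = Pow(Add(468605, Add(40500, Mul(12, Pow(-45, -1)))), Rational(1, 2)) = Pow(Add(468605, Add(40500, Mul(12, Rational(-1, 45)))), Rational(1, 2)) = Pow(Add(468605, Add(40500, Rational(-4, 15))), Rational(1, 2)) = Pow(Add(468605, Rational(607496, 15)), Rational(1, 2)) = Pow(Rational(7636571, 15), Rational(1, 2)) = Mul(Rational(1, 15), Pow(114548565, Rational(1, 2)))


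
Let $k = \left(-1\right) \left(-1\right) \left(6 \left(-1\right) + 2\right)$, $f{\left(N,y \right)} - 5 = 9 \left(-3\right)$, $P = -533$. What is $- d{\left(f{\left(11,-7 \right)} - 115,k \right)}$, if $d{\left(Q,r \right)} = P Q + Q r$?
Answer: $-73569$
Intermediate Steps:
$f{\left(N,y \right)} = -22$ ($f{\left(N,y \right)} = 5 + 9 \left(-3\right) = 5 - 27 = -22$)
$k = -4$ ($k = 1 \left(-6 + 2\right) = 1 \left(-4\right) = -4$)
$d{\left(Q,r \right)} = - 533 Q + Q r$
$- d{\left(f{\left(11,-7 \right)} - 115,k \right)} = - \left(-22 - 115\right) \left(-533 - 4\right) = - \left(-22 - 115\right) \left(-537\right) = - \left(-137\right) \left(-537\right) = \left(-1\right) 73569 = -73569$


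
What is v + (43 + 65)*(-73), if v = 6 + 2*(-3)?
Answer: -7884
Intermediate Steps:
v = 0 (v = 6 - 6 = 0)
v + (43 + 65)*(-73) = 0 + (43 + 65)*(-73) = 0 + 108*(-73) = 0 - 7884 = -7884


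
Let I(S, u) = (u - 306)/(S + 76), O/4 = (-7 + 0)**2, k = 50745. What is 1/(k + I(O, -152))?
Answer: 136/6901091 ≈ 1.9707e-5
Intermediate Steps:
O = 196 (O = 4*(-7 + 0)**2 = 4*(-7)**2 = 4*49 = 196)
I(S, u) = (-306 + u)/(76 + S)
1/(k + I(O, -152)) = 1/(50745 + (-306 - 152)/(76 + 196)) = 1/(50745 - 458/272) = 1/(50745 + (1/272)*(-458)) = 1/(50745 - 229/136) = 1/(6901091/136) = 136/6901091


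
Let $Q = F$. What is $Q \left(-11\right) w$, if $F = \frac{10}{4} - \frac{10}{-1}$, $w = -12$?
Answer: $1650$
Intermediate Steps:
$F = \frac{25}{2}$ ($F = 10 \cdot \frac{1}{4} - -10 = \frac{5}{2} + 10 = \frac{25}{2} \approx 12.5$)
$Q = \frac{25}{2} \approx 12.5$
$Q \left(-11\right) w = \frac{25}{2} \left(-11\right) \left(-12\right) = \left(- \frac{275}{2}\right) \left(-12\right) = 1650$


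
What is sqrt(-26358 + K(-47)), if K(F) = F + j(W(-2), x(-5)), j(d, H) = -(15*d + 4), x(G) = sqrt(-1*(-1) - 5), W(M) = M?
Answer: 3*I*sqrt(2931) ≈ 162.42*I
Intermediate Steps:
x(G) = 2*I (x(G) = sqrt(1 - 5) = sqrt(-4) = 2*I)
j(d, H) = -4 - 15*d (j(d, H) = -(4 + 15*d) = -4 - 15*d)
K(F) = 26 + F (K(F) = F + (-4 - 15*(-2)) = F + (-4 + 30) = F + 26 = 26 + F)
sqrt(-26358 + K(-47)) = sqrt(-26358 + (26 - 47)) = sqrt(-26358 - 21) = sqrt(-26379) = 3*I*sqrt(2931)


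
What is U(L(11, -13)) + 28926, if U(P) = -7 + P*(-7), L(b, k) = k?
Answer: 29010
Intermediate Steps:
U(P) = -7 - 7*P
U(L(11, -13)) + 28926 = (-7 - 7*(-13)) + 28926 = (-7 + 91) + 28926 = 84 + 28926 = 29010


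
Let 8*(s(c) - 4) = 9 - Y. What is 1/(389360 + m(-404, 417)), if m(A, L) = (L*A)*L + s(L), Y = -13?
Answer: -4/279447157 ≈ -1.4314e-8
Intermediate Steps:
s(c) = 27/4 (s(c) = 4 + (9 - 1*(-13))/8 = 4 + (9 + 13)/8 = 4 + (⅛)*22 = 4 + 11/4 = 27/4)
m(A, L) = 27/4 + A*L² (m(A, L) = (L*A)*L + 27/4 = (A*L)*L + 27/4 = A*L² + 27/4 = 27/4 + A*L²)
1/(389360 + m(-404, 417)) = 1/(389360 + (27/4 - 404*417²)) = 1/(389360 + (27/4 - 404*173889)) = 1/(389360 + (27/4 - 70251156)) = 1/(389360 - 281004597/4) = 1/(-279447157/4) = -4/279447157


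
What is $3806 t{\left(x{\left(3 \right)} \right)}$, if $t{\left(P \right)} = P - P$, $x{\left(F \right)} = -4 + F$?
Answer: $0$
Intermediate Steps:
$t{\left(P \right)} = 0$
$3806 t{\left(x{\left(3 \right)} \right)} = 3806 \cdot 0 = 0$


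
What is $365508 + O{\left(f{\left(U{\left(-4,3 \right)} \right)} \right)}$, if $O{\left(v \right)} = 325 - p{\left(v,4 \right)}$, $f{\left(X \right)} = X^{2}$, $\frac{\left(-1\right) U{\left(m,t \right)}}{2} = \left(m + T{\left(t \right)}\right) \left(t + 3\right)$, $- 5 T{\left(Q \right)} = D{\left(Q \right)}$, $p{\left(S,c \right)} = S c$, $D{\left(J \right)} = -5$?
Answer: $360649$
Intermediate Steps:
$T{\left(Q \right)} = 1$ ($T{\left(Q \right)} = \left(- \frac{1}{5}\right) \left(-5\right) = 1$)
$U{\left(m,t \right)} = - 2 \left(1 + m\right) \left(3 + t\right)$ ($U{\left(m,t \right)} = - 2 \left(m + 1\right) \left(t + 3\right) = - 2 \left(1 + m\right) \left(3 + t\right)$)
$O{\left(v \right)} = 325 - 4 v$ ($O{\left(v \right)} = 325 - v 4 = 325 - 4 v$)
$365508 + O{\left(f{\left(U{\left(-4,3 \right)} \right)} \right)} = 365508 + \left(325 - 4 \left(-6 - -24 - 6 - \left(-8\right) 3\right)^{2}\right) = 365508 + \left(325 - 4 \left(-6 + 24 - 6 + 24\right)^{2}\right) = 365508 + \left(325 - 4 \cdot 36^{2}\right) = 365508 + \left(325 - 5184\right) = 365508 - 4859 = 360649$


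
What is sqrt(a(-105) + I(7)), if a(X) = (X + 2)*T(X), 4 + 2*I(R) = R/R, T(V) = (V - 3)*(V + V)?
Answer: I*sqrt(9344166)/2 ≈ 1528.4*I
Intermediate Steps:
T(V) = 2*V*(-3 + V) (T(V) = (-3 + V)*(2*V) = 2*V*(-3 + V))
I(R) = -3/2 (I(R) = -2 + (R/R)/2 = -2 + (1/2)*1 = -2 + 1/2 = -3/2)
a(X) = 2*X*(-3 + X)*(2 + X) (a(X) = (X + 2)*(2*X*(-3 + X)) = (2 + X)*(2*X*(-3 + X)) = 2*X*(-3 + X)*(2 + X))
sqrt(a(-105) + I(7)) = sqrt(2*(-105)*(-3 - 105)*(2 - 105) - 3/2) = sqrt(2*(-105)*(-108)*(-103) - 3/2) = sqrt(-2336040 - 3/2) = sqrt(-4672083/2) = I*sqrt(9344166)/2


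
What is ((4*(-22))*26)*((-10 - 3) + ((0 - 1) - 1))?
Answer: 34320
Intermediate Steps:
((4*(-22))*26)*((-10 - 3) + ((0 - 1) - 1)) = (-88*26)*(-13 + (-1 - 1)) = -2288*(-13 - 2) = -2288*(-15) = 34320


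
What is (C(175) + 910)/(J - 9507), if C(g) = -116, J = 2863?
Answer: -397/3322 ≈ -0.11951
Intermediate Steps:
(C(175) + 910)/(J - 9507) = (-116 + 910)/(2863 - 9507) = 794/(-6644) = 794*(-1/6644) = -397/3322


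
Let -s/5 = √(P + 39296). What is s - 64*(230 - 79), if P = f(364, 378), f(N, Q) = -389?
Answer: -9664 - 15*√4323 ≈ -10650.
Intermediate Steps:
P = -389
s = -15*√4323 (s = -5*√(-389 + 39296) = -15*√4323 ≈ -986.24)
s - 64*(230 - 79) = -15*√4323 - 64*(230 - 79) = -15*√4323 - 64*151 = -15*√4323 - 1*9664 = -15*√4323 - 9664 = -9664 - 15*√4323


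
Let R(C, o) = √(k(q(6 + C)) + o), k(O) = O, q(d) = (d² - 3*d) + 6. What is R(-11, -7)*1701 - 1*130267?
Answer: -130267 + 1701*√39 ≈ -1.1964e+5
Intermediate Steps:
q(d) = 6 + d² - 3*d
R(C, o) = √(-12 + o + (6 + C)² - 3*C) (R(C, o) = √((6 + (6 + C)² - 3*(6 + C)) + o) = √((6 + (6 + C)² + (-18 - 3*C)) + o) = √((-12 + (6 + C)² - 3*C) + o) = √(-12 + o + (6 + C)² - 3*C))
R(-11, -7)*1701 - 1*130267 = √(24 - 7 + (-11)² + 9*(-11))*1701 - 1*130267 = √(24 - 7 + 121 - 99)*1701 - 130267 = √39*1701 - 130267 = 1701*√39 - 130267 = -130267 + 1701*√39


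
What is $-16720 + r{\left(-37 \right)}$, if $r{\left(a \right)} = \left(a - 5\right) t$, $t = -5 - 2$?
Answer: $-16426$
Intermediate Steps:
$t = -7$
$r{\left(a \right)} = 35 - 7 a$ ($r{\left(a \right)} = \left(a - 5\right) \left(-7\right) = \left(-5 + a\right) \left(-7\right) = 35 - 7 a$)
$-16720 + r{\left(-37 \right)} = -16720 + \left(35 - -259\right) = -16720 + \left(35 + 259\right) = -16720 + 294 = -16426$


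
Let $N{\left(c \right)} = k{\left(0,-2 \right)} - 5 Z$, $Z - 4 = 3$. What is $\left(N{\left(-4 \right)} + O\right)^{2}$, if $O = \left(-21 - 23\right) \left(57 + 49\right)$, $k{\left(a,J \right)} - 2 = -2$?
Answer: $22080601$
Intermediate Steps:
$Z = 7$ ($Z = 4 + 3 = 7$)
$k{\left(a,J \right)} = 0$ ($k{\left(a,J \right)} = 2 - 2 = 0$)
$N{\left(c \right)} = -35$ ($N{\left(c \right)} = 0 - 35 = -35$)
$O = -4664$ ($O = \left(-21 - 23\right) 106 = \left(-44\right) 106 = -4664$)
$\left(N{\left(-4 \right)} + O\right)^{2} = \left(-35 - 4664\right)^{2} = \left(-4699\right)^{2} = 22080601$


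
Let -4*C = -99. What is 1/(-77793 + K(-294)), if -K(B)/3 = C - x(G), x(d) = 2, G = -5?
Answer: -4/311445 ≈ -1.2843e-5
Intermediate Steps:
C = 99/4 (C = -1/4*(-99) = 99/4 ≈ 24.750)
K(B) = -273/4 (K(B) = -3*(99/4 - 1*2) = -3*(99/4 - 2) = -3*91/4 = -273/4)
1/(-77793 + K(-294)) = 1/(-77793 - 273/4) = 1/(-311445/4) = -4/311445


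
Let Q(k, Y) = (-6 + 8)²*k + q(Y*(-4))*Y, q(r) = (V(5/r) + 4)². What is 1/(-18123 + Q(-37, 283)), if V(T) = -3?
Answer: -1/17988 ≈ -5.5593e-5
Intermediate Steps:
q(r) = 1 (q(r) = (-3 + 4)² = 1² = 1)
Q(k, Y) = Y + 4*k (Q(k, Y) = (-6 + 8)²*k + 1*Y = 2²*k + Y = 4*k + Y = Y + 4*k)
1/(-18123 + Q(-37, 283)) = 1/(-18123 + (283 + 4*(-37))) = 1/(-18123 + (283 - 148)) = 1/(-18123 + 135) = 1/(-17988) = -1/17988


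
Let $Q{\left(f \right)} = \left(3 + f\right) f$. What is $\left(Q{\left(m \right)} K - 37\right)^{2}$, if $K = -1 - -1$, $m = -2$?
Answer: $1369$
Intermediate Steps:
$K = 0$ ($K = -1 + 1 = 0$)
$Q{\left(f \right)} = f \left(3 + f\right)$
$\left(Q{\left(m \right)} K - 37\right)^{2} = \left(- 2 \left(3 - 2\right) 0 - 37\right)^{2} = \left(\left(-2\right) 1 \cdot 0 - 37\right)^{2} = \left(\left(-2\right) 0 - 37\right)^{2} = \left(0 - 37\right)^{2} = \left(-37\right)^{2} = 1369$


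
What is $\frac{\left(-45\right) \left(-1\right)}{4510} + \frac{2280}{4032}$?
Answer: $\frac{43601}{75768} \approx 0.57545$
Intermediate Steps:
$\frac{\left(-45\right) \left(-1\right)}{4510} + \frac{2280}{4032} = 45 \cdot \frac{1}{4510} + 2280 \cdot \frac{1}{4032} = \frac{9}{902} + \frac{95}{168} = \frac{43601}{75768}$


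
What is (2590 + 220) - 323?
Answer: 2487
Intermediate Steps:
(2590 + 220) - 323 = 2810 - 323 = 2487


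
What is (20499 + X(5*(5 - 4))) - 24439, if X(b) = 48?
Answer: -3892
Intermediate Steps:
(20499 + X(5*(5 - 4))) - 24439 = (20499 + 48) - 24439 = 20547 - 24439 = -3892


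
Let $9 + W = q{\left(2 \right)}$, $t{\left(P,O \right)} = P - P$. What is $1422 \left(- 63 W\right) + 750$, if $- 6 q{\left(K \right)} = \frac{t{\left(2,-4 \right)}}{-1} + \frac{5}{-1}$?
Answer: $732369$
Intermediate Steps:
$t{\left(P,O \right)} = 0$
$q{\left(K \right)} = \frac{5}{6}$ ($q{\left(K \right)} = - \frac{\frac{0}{-1} + \frac{5}{-1}}{6} = - \frac{0 \left(-1\right) + 5 \left(-1\right)}{6} = - \frac{0 - 5}{6} = \left(- \frac{1}{6}\right) \left(-5\right) = \frac{5}{6}$)
$W = - \frac{49}{6}$ ($W = -9 + \frac{5}{6} = - \frac{49}{6} \approx -8.1667$)
$1422 \left(- 63 W\right) + 750 = 1422 \left(\left(-63\right) \left(- \frac{49}{6}\right)\right) + 750 = 1422 \cdot \frac{1029}{2} + 750 = 731619 + 750 = 732369$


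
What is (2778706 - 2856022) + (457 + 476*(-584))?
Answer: -354843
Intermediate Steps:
(2778706 - 2856022) + (457 + 476*(-584)) = -77316 + (457 - 277984) = -77316 - 277527 = -354843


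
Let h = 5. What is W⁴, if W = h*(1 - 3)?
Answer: 10000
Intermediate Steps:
W = -10 (W = 5*(1 - 3) = 5*(-2) = -10)
W⁴ = (-10)⁴ = 10000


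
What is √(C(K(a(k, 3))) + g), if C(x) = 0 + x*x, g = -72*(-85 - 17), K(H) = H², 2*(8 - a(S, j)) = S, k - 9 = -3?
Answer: √7969 ≈ 89.269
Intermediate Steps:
k = 6 (k = 9 - 3 = 6)
a(S, j) = 8 - S/2
g = 7344 (g = -72*(-102) = 7344)
C(x) = x² (C(x) = 0 + x² = x²)
√(C(K(a(k, 3))) + g) = √(((8 - ½*6)²)² + 7344) = √(((8 - 3)²)² + 7344) = √((5²)² + 7344) = √(25² + 7344) = √(625 + 7344) = √7969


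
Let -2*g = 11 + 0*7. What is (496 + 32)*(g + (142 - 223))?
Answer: -45672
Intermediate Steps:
g = -11/2 (g = -(11 + 0*7)/2 = -(11 + 0)/2 = -½*11 = -11/2 ≈ -5.5000)
(496 + 32)*(g + (142 - 223)) = (496 + 32)*(-11/2 + (142 - 223)) = 528*(-11/2 - 81) = 528*(-173/2) = -45672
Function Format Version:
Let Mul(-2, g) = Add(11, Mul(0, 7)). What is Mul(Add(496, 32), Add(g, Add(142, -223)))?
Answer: -45672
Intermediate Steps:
g = Rational(-11, 2) (g = Mul(Rational(-1, 2), Add(11, Mul(0, 7))) = Mul(Rational(-1, 2), Add(11, 0)) = Mul(Rational(-1, 2), 11) = Rational(-11, 2) ≈ -5.5000)
Mul(Add(496, 32), Add(g, Add(142, -223))) = Mul(Add(496, 32), Add(Rational(-11, 2), Add(142, -223))) = Mul(528, Add(Rational(-11, 2), -81)) = Mul(528, Rational(-173, 2)) = -45672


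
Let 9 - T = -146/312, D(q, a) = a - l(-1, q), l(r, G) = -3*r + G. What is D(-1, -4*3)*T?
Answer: -10339/78 ≈ -132.55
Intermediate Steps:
l(r, G) = G - 3*r
D(q, a) = -3 + a - q (D(q, a) = a - (q - 3*(-1)) = a - (q + 3) = a - (3 + q) = a + (-3 - q) = -3 + a - q)
T = 1477/156 (T = 9 - (-146)/312 = 9 - 1*(-73/156) = 9 + 73/156 = 1477/156 ≈ 9.4679)
D(-1, -4*3)*T = (-3 - 4*3 - 1*(-1))*(1477/156) = (-3 - 12 + 1)*(1477/156) = -14*1477/156 = -10339/78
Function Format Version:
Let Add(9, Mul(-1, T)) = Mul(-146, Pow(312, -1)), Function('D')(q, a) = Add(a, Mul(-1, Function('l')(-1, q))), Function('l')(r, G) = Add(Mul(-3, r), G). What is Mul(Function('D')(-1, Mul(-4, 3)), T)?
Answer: Rational(-10339, 78) ≈ -132.55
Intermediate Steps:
Function('l')(r, G) = Add(G, Mul(-3, r))
Function('D')(q, a) = Add(-3, a, Mul(-1, q)) (Function('D')(q, a) = Add(a, Mul(-1, Add(q, Mul(-3, -1)))) = Add(a, Mul(-1, Add(q, 3))) = Add(a, Mul(-1, Add(3, q))) = Add(a, Add(-3, Mul(-1, q))) = Add(-3, a, Mul(-1, q)))
T = Rational(1477, 156) (T = Add(9, Mul(-1, Mul(-146, Pow(312, -1)))) = Add(9, Mul(-1, Mul(-146, Rational(1, 312)))) = Add(9, Mul(-1, Rational(-73, 156))) = Add(9, Rational(73, 156)) = Rational(1477, 156) ≈ 9.4679)
Mul(Function('D')(-1, Mul(-4, 3)), T) = Mul(Add(-3, Mul(-4, 3), Mul(-1, -1)), Rational(1477, 156)) = Mul(Add(-3, -12, 1), Rational(1477, 156)) = Mul(-14, Rational(1477, 156)) = Rational(-10339, 78)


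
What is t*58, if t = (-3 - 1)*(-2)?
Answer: 464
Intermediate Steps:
t = 8 (t = -4*(-2) = 8)
t*58 = 8*58 = 464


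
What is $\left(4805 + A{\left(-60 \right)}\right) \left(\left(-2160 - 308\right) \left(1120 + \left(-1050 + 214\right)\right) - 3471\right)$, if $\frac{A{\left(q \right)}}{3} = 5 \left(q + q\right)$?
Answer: $-2116670915$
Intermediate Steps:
$A{\left(q \right)} = 30 q$ ($A{\left(q \right)} = 3 \cdot 5 \left(q + q\right) = 3 \cdot 5 \cdot 2 q = 3 \cdot 10 q = 30 q$)
$\left(4805 + A{\left(-60 \right)}\right) \left(\left(-2160 - 308\right) \left(1120 + \left(-1050 + 214\right)\right) - 3471\right) = \left(4805 + 30 \left(-60\right)\right) \left(\left(-2160 - 308\right) \left(1120 + \left(-1050 + 214\right)\right) - 3471\right) = \left(4805 - 1800\right) \left(- 2468 \left(1120 - 836\right) - 3471\right) = 3005 \left(\left(-2468\right) 284 - 3471\right) = 3005 \left(-700912 - 3471\right) = 3005 \left(-704383\right) = -2116670915$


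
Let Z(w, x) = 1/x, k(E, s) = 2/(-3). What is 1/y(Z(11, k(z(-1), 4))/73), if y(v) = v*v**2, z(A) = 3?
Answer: -3112136/27 ≈ -1.1526e+5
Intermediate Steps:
k(E, s) = -2/3 (k(E, s) = 2*(-1/3) = -2/3)
y(v) = v**3
1/y(Z(11, k(z(-1), 4))/73) = 1/((1/(-2/3*73))**3) = 1/((-3/2*1/73)**3) = 1/((-3/146)**3) = 1/(-27/3112136) = -3112136/27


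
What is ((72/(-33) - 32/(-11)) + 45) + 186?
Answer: 2549/11 ≈ 231.73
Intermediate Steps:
((72/(-33) - 32/(-11)) + 45) + 186 = ((72*(-1/33) - 32*(-1/11)) + 45) + 186 = ((-24/11 + 32/11) + 45) + 186 = (8/11 + 45) + 186 = 503/11 + 186 = 2549/11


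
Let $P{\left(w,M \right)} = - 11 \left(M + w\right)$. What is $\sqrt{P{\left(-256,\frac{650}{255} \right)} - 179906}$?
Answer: $\frac{2 i \sqrt{115171005}}{51} \approx 420.85 i$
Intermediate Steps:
$P{\left(w,M \right)} = - 11 M - 11 w$
$\sqrt{P{\left(-256,\frac{650}{255} \right)} - 179906} = \sqrt{\left(- 11 \cdot \frac{650}{255} - -2816\right) - 179906} = \sqrt{\left(- 11 \cdot 650 \cdot \frac{1}{255} + 2816\right) - 179906} = \sqrt{\left(\left(-11\right) \frac{130}{51} + 2816\right) - 179906} = \sqrt{\left(- \frac{1430}{51} + 2816\right) - 179906} = \sqrt{\frac{142186}{51} - 179906} = \sqrt{- \frac{9033020}{51}} = \frac{2 i \sqrt{115171005}}{51}$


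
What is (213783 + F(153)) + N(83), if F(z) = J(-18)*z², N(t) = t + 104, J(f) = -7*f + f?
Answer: 2742142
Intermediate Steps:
J(f) = -6*f
N(t) = 104 + t
F(z) = 108*z² (F(z) = (-6*(-18))*z² = 108*z²)
(213783 + F(153)) + N(83) = (213783 + 108*153²) + (104 + 83) = (213783 + 108*23409) + 187 = (213783 + 2528172) + 187 = 2741955 + 187 = 2742142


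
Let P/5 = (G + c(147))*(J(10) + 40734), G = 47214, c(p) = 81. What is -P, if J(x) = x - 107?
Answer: -9609634575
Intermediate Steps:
J(x) = -107 + x
P = 9609634575 (P = 5*((47214 + 81)*((-107 + 10) + 40734)) = 5*(47295*(-97 + 40734)) = 5*(47295*40637) = 5*1921926915 = 9609634575)
-P = -1*9609634575 = -9609634575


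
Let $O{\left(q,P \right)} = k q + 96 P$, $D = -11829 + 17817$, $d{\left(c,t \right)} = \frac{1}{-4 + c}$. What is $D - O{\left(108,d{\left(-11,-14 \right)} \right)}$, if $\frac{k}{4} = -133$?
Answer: $\frac{317252}{5} \approx 63450.0$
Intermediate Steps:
$D = 5988$
$k = -532$ ($k = 4 \left(-133\right) = -532$)
$O{\left(q,P \right)} = - 532 q + 96 P$
$D - O{\left(108,d{\left(-11,-14 \right)} \right)} = 5988 - \left(\left(-532\right) 108 + \frac{96}{-4 - 11}\right) = 5988 - \left(-57456 + \frac{96}{-15}\right) = 5988 - \left(-57456 + 96 \left(- \frac{1}{15}\right)\right) = 5988 - \left(-57456 - \frac{32}{5}\right) = 5988 - - \frac{287312}{5} = 5988 + \frac{287312}{5} = \frac{317252}{5}$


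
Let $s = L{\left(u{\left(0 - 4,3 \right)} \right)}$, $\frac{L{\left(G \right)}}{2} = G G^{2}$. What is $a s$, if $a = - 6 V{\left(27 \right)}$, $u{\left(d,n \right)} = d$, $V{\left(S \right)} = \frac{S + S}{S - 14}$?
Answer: $\frac{41472}{13} \approx 3190.2$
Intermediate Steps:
$V{\left(S \right)} = \frac{2 S}{-14 + S}$
$L{\left(G \right)} = 2 G^{3}$ ($L{\left(G \right)} = 2 G G^{2} = 2 G^{3}$)
$s = -128$ ($s = 2 \left(0 - 4\right)^{3} = 2 \left(-4\right)^{3} = 2 \left(-64\right) = -128$)
$a = - \frac{324}{13}$ ($a = - 6 \cdot 2 \cdot 27 \frac{1}{-14 + 27} = - 6 \cdot 2 \cdot 27 \cdot \frac{1}{13} = \left(-6\right) \frac{54}{13} = - \frac{324}{13} \approx -24.923$)
$a s = \left(- \frac{324}{13}\right) \left(-128\right) = \frac{41472}{13}$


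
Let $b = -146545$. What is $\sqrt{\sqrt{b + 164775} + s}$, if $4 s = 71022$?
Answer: $\frac{\sqrt{71022 + 4 \sqrt{18230}}}{2} \approx 133.76$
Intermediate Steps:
$s = \frac{35511}{2}$ ($s = \frac{1}{4} \cdot 71022 = \frac{35511}{2} \approx 17756.0$)
$\sqrt{\sqrt{b + 164775} + s} = \sqrt{\sqrt{-146545 + 164775} + \frac{35511}{2}} = \sqrt{\sqrt{18230} + \frac{35511}{2}} = \sqrt{\frac{35511}{2} + \sqrt{18230}}$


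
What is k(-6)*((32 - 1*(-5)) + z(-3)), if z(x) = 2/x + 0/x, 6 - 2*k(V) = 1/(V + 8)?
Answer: 1199/12 ≈ 99.917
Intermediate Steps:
k(V) = 3 - 1/(2*(8 + V)) (k(V) = 3 - 1/(2*(V + 8)) = 3 - 1/(2*(8 + V)))
z(x) = 2/x (z(x) = 2/x + 0 = 2/x)
k(-6)*((32 - 1*(-5)) + z(-3)) = ((47 + 6*(-6))/(2*(8 - 6)))*((32 - 1*(-5)) + 2/(-3)) = ((½)*(47 - 36)/2)*((32 + 5) + 2*(-⅓)) = ((½)*(½)*11)*(37 - ⅔) = (11/4)*(109/3) = 1199/12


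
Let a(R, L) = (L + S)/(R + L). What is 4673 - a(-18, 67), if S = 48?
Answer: 228862/49 ≈ 4670.7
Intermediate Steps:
a(R, L) = (48 + L)/(L + R) (a(R, L) = (L + 48)/(R + L) = (48 + L)/(L + R))
4673 - a(-18, 67) = 4673 - (48 + 67)/(67 - 18) = 4673 - 115/49 = 228862/49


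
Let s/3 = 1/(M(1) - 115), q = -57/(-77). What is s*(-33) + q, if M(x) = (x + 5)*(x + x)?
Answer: 13494/7931 ≈ 1.7014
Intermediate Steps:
q = 57/77 (q = -57*(-1/77) = 57/77 ≈ 0.74026)
M(x) = 2*x*(5 + x) (M(x) = (5 + x)*(2*x) = 2*x*(5 + x))
s = -3/103 (s = 3/(2*1*(5 + 1) - 115) = 3/(2*1*6 - 115) = 3/(12 - 115) = 3/(-103) = 3*(-1/103) = -3/103 ≈ -0.029126)
s*(-33) + q = -3/103*(-33) + 57/77 = 99/103 + 57/77 = 13494/7931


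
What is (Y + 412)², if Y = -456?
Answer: 1936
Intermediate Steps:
(Y + 412)² = (-456 + 412)² = (-44)² = 1936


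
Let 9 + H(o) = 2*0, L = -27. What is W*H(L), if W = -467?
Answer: 4203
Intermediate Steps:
H(o) = -9 (H(o) = -9 + 2*0 = -9 + 0 = -9)
W*H(L) = -467*(-9) = 4203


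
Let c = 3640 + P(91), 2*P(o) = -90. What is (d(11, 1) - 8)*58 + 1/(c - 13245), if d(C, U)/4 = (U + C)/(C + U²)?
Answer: -2238801/9650 ≈ -232.00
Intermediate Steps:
P(o) = -45 (P(o) = (½)*(-90) = -45)
c = 3595 (c = 3640 - 45 = 3595)
d(C, U) = 4*(C + U)/(C + U²) (d(C, U) = 4*((U + C)/(C + U²)) = 4*((C + U)/(C + U²)) = 4*(C + U)/(C + U²))
(d(11, 1) - 8)*58 + 1/(c - 13245) = (4*(11 + 1)/(11 + 1²) - 8)*58 + 1/(3595 - 13245) = (4*12/(11 + 1) - 8)*58 + 1/(-9650) = (4*12/12 - 8)*58 - 1/9650 = (4*(1/12)*12 - 8)*58 - 1/9650 = (4 - 8)*58 - 1/9650 = -4*58 - 1/9650 = -232 - 1/9650 = -2238801/9650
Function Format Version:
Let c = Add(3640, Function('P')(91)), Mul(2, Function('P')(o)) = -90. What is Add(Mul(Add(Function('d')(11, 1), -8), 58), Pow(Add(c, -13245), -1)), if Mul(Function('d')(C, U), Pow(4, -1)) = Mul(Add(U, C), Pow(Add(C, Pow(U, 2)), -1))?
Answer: Rational(-2238801, 9650) ≈ -232.00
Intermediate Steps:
Function('P')(o) = -45 (Function('P')(o) = Mul(Rational(1, 2), -90) = -45)
c = 3595 (c = Add(3640, -45) = 3595)
Function('d')(C, U) = Mul(4, Pow(Add(C, Pow(U, 2)), -1), Add(C, U)) (Function('d')(C, U) = Mul(4, Mul(Add(U, C), Pow(Add(C, Pow(U, 2)), -1))) = Mul(4, Mul(Add(C, U), Pow(Add(C, Pow(U, 2)), -1))) = Mul(4, Mul(Pow(Add(C, Pow(U, 2)), -1), Add(C, U))) = Mul(4, Pow(Add(C, Pow(U, 2)), -1), Add(C, U)))
Add(Mul(Add(Function('d')(11, 1), -8), 58), Pow(Add(c, -13245), -1)) = Add(Mul(Add(Mul(4, Pow(Add(11, Pow(1, 2)), -1), Add(11, 1)), -8), 58), Pow(Add(3595, -13245), -1)) = Add(Mul(Add(Mul(4, Pow(Add(11, 1), -1), 12), -8), 58), Pow(-9650, -1)) = Add(Mul(Add(Mul(4, Pow(12, -1), 12), -8), 58), Rational(-1, 9650)) = Add(Mul(Add(Mul(4, Rational(1, 12), 12), -8), 58), Rational(-1, 9650)) = Add(Mul(Add(4, -8), 58), Rational(-1, 9650)) = Add(Mul(-4, 58), Rational(-1, 9650)) = Add(-232, Rational(-1, 9650)) = Rational(-2238801, 9650)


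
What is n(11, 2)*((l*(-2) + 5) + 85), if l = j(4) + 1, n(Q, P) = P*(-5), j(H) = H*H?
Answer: -560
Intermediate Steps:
j(H) = H²
n(Q, P) = -5*P
l = 17 (l = 4² + 1 = 16 + 1 = 17)
n(11, 2)*((l*(-2) + 5) + 85) = (-5*2)*((17*(-2) + 5) + 85) = -10*((-34 + 5) + 85) = -10*(-29 + 85) = -10*56 = -560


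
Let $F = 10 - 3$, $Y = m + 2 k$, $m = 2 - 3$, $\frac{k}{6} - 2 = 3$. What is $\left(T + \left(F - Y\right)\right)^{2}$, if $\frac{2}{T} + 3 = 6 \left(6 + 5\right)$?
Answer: $\frac{10719076}{3969} \approx 2700.7$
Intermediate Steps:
$k = 30$ ($k = 12 + 6 \cdot 3 = 12 + 18 = 30$)
$m = -1$
$Y = 59$ ($Y = -1 + 2 \cdot 30 = -1 + 60 = 59$)
$F = 7$
$T = \frac{2}{63}$ ($T = \frac{2}{-3 + 6 \left(6 + 5\right)} = \frac{2}{-3 + 6 \cdot 11} = \frac{2}{-3 + 66} = \frac{2}{63} \approx 0.031746$)
$\left(T + \left(F - Y\right)\right)^{2} = \left(\frac{2}{63} + \left(7 - 59\right)\right)^{2} = \left(\frac{2}{63} - 52\right)^{2} = \left(- \frac{3274}{63}\right)^{2} = \frac{10719076}{3969}$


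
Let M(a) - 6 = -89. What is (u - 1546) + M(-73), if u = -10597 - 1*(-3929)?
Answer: -8297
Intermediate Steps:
u = -6668 (u = -10597 + 3929 = -6668)
M(a) = -83 (M(a) = 6 - 89 = -83)
(u - 1546) + M(-73) = (-6668 - 1546) - 83 = -8214 - 83 = -8297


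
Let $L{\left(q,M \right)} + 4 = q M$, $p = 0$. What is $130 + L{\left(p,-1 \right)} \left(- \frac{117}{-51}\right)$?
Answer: $\frac{2054}{17} \approx 120.82$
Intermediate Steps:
$L{\left(q,M \right)} = -4 + M q$ ($L{\left(q,M \right)} = -4 + q M = -4 + M q$)
$130 + L{\left(p,-1 \right)} \left(- \frac{117}{-51}\right) = 130 + \left(-4 - 0\right) \left(- \frac{117}{-51}\right) = 130 + \left(-4 + 0\right) \left(\left(-117\right) \left(- \frac{1}{51}\right)\right) = 130 - \frac{156}{17} = \frac{2054}{17}$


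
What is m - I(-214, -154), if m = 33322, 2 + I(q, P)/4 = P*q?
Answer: -98494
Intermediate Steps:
I(q, P) = -8 + 4*P*q (I(q, P) = -8 + 4*(P*q) = -8 + 4*P*q)
m - I(-214, -154) = 33322 - (-8 + 4*(-154)*(-214)) = 33322 - (-8 + 131824) = 33322 - 1*131816 = 33322 - 131816 = -98494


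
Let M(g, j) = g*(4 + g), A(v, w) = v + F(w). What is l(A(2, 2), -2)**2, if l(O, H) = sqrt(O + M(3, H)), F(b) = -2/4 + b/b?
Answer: 47/2 ≈ 23.500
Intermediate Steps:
F(b) = 1/2 (F(b) = -2*1/4 + 1 = -1/2 + 1 = 1/2)
A(v, w) = 1/2 + v (A(v, w) = v + 1/2 = 1/2 + v)
l(O, H) = sqrt(21 + O) (l(O, H) = sqrt(O + 3*(4 + 3)) = sqrt(O + 3*7) = sqrt(O + 21) = sqrt(21 + O))
l(A(2, 2), -2)**2 = (sqrt(21 + (1/2 + 2)))**2 = (sqrt(21 + 5/2))**2 = (sqrt(47/2))**2 = (sqrt(94)/2)**2 = 47/2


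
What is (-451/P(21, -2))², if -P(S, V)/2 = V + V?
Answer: 203401/64 ≈ 3178.1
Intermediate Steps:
P(S, V) = -4*V (P(S, V) = -2*(V + V) = -4*V)
(-451/P(21, -2))² = (-451/((-4*(-2))))² = (-451/8)² = 203401/64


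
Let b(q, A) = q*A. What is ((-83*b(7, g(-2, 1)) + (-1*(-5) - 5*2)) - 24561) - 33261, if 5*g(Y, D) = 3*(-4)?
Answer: -282163/5 ≈ -56433.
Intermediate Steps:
g(Y, D) = -12/5 (g(Y, D) = (3*(-4))/5 = (⅕)*(-12) = -12/5)
b(q, A) = A*q
((-83*b(7, g(-2, 1)) + (-1*(-5) - 5*2)) - 24561) - 33261 = ((-(-996)*7/5 + (-1*(-5) - 5*2)) - 24561) - 33261 = ((-83*(-84/5) + (5 - 10)) - 24561) - 33261 = ((6972/5 - 5) - 24561) - 33261 = (6947/5 - 24561) - 33261 = -115858/5 - 33261 = -282163/5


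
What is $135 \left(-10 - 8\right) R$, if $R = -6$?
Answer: $14580$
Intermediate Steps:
$135 \left(-10 - 8\right) R = 135 \left(-10 - 8\right) \left(-6\right) = 135 \left(\left(-18\right) \left(-6\right)\right) = 135 \cdot 108 = 14580$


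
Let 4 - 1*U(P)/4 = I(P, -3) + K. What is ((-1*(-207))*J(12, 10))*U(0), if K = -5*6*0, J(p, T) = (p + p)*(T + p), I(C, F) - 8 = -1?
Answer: -1311552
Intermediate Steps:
I(C, F) = 7 (I(C, F) = 8 - 1 = 7)
J(p, T) = 2*p*(T + p) (J(p, T) = (2*p)*(T + p) = 2*p*(T + p))
K = 0 (K = -30*0 = 0)
U(P) = -12 (U(P) = 16 - 4*(7 + 0) = 16 - 4*7 = 16 - 28 = -12)
((-1*(-207))*J(12, 10))*U(0) = ((-1*(-207))*(2*12*(10 + 12)))*(-12) = (207*(2*12*22))*(-12) = (207*528)*(-12) = 109296*(-12) = -1311552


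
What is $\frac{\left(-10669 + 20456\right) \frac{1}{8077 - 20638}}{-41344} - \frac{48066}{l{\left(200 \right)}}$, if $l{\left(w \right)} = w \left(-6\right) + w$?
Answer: $\frac{3120217533743}{64915248000} \approx 48.066$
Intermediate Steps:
$l{\left(w \right)} = - 5 w$ ($l{\left(w \right)} = - 6 w + w = - 5 w$)
$\frac{\left(-10669 + 20456\right) \frac{1}{8077 - 20638}}{-41344} - \frac{48066}{l{\left(200 \right)}} = \frac{\left(-10669 + 20456\right) \frac{1}{8077 - 20638}}{-41344} - \frac{48066}{\left(-5\right) 200} = \frac{9787}{-12561} \left(- \frac{1}{41344}\right) - \frac{48066}{-1000} = 9787 \left(- \frac{1}{12561}\right) \left(- \frac{1}{41344}\right) - - \frac{24033}{500} = \left(- \frac{9787}{12561}\right) \left(- \frac{1}{41344}\right) + \frac{24033}{500} = \frac{9787}{519321984} + \frac{24033}{500} = \frac{3120217533743}{64915248000}$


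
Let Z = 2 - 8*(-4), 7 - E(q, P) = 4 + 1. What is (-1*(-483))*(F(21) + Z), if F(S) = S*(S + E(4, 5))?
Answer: 249711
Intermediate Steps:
E(q, P) = 2 (E(q, P) = 7 - (4 + 1) = 7 - 1*5 = 7 - 5 = 2)
F(S) = S*(2 + S) (F(S) = S*(S + 2) = S*(2 + S))
Z = 34 (Z = 2 + 32 = 34)
(-1*(-483))*(F(21) + Z) = (-1*(-483))*(21*(2 + 21) + 34) = 483*(21*23 + 34) = 483*(483 + 34) = 483*517 = 249711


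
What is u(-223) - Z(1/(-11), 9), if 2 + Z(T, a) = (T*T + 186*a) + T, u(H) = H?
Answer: -229285/121 ≈ -1894.9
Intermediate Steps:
Z(T, a) = -2 + T + T² + 186*a (Z(T, a) = -2 + ((T*T + 186*a) + T) = -2 + ((T² + 186*a) + T) = -2 + (T + T² + 186*a) = -2 + T + T² + 186*a)
u(-223) - Z(1/(-11), 9) = -223 - (-2 + 1/(-11) + (1/(-11))² + 186*9) = -223 - (-2 - 1/11 + (-1/11)² + 1674) = -223 - (-2 - 1/11 + 1/121 + 1674) = -223 - 1*202302/121 = -223 - 202302/121 = -229285/121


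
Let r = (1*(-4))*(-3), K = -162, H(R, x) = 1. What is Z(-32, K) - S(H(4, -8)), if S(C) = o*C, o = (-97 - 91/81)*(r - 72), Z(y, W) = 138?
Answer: -155234/27 ≈ -5749.4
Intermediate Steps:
r = 12 (r = -4*(-3) = 12)
o = 158960/27 (o = (-97 - 91/81)*(12 - 72) = (-97 - 91*1/81)*(-60) = (-97 - 91/81)*(-60) = -7948/81*(-60) = 158960/27 ≈ 5887.4)
S(C) = 158960*C/27
Z(-32, K) - S(H(4, -8)) = 138 - 158960/27 = -155234/27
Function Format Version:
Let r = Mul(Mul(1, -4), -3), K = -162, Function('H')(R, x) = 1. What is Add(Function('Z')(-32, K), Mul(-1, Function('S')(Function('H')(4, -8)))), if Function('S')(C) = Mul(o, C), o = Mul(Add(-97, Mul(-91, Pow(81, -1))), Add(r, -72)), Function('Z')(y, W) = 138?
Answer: Rational(-155234, 27) ≈ -5749.4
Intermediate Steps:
r = 12 (r = Mul(-4, -3) = 12)
o = Rational(158960, 27) (o = Mul(Add(-97, Mul(-91, Pow(81, -1))), Add(12, -72)) = Mul(Add(-97, Mul(-91, Rational(1, 81))), -60) = Mul(Add(-97, Rational(-91, 81)), -60) = Mul(Rational(-7948, 81), -60) = Rational(158960, 27) ≈ 5887.4)
Function('S')(C) = Mul(Rational(158960, 27), C)
Add(Function('Z')(-32, K), Mul(-1, Function('S')(Function('H')(4, -8)))) = Add(138, Mul(-1, Mul(Rational(158960, 27), 1))) = Add(138, Mul(-1, Rational(158960, 27))) = Add(138, Rational(-158960, 27)) = Rational(-155234, 27)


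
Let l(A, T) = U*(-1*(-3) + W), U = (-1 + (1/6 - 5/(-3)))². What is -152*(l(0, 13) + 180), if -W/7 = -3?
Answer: -89680/3 ≈ -29893.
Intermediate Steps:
W = 21 (W = -7*(-3) = 21)
U = 25/36 (U = (-1 + (1*(⅙) - 5*(-⅓)))² = (-1 + (⅙ + 5/3))² = (-1 + 11/6)² = (⅚)² = 25/36 ≈ 0.69444)
l(A, T) = 50/3 (l(A, T) = 25*(-1*(-3) + 21)/36 = 25*(3 + 21)/36 = (25/36)*24 = 50/3)
-152*(l(0, 13) + 180) = -152*(50/3 + 180) = -152*590/3 = -89680/3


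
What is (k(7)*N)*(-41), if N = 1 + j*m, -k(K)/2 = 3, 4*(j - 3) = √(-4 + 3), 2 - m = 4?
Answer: -1230 - 123*I ≈ -1230.0 - 123.0*I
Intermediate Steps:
m = -2 (m = 2 - 1*4 = 2 - 4 = -2)
j = 3 + I/4 (j = 3 + √(-4 + 3)/4 = 3 + √(-1)/4 = 3 + I/4 ≈ 3.0 + 0.25*I)
k(K) = -6 (k(K) = -2*3 = -6)
N = -5 - I/2 (N = 1 + (3 + I/4)*(-2) = 1 + (-6 - I/2) = -5 - I/2 ≈ -5.0 - 0.5*I)
(k(7)*N)*(-41) = -6*(-5 - I/2)*(-41) = (30 + 3*I)*(-41) = -1230 - 123*I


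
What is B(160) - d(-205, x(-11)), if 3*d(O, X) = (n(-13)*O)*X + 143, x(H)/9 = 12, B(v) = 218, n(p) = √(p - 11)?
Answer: 511/3 + 14760*I*√6 ≈ 170.33 + 36154.0*I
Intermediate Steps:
n(p) = √(-11 + p)
x(H) = 108 (x(H) = 9*12 = 108)
d(O, X) = 143/3 + 2*I*O*X*√6/3 (d(O, X) = ((√(-11 - 13)*O)*X + 143)/3 = ((√(-24)*O)*X + 143)/3 = (((2*I*√6)*O)*X + 143)/3 = ((2*I*O*√6)*X + 143)/3 = (2*I*O*X*√6 + 143)/3 = (143 + 2*I*O*X*√6)/3 = 143/3 + 2*I*O*X*√6/3)
B(160) - d(-205, x(-11)) = 218 - (143/3 + (⅔)*I*(-205)*108*√6) = 218 - (143/3 - 14760*I*√6) = 218 + (-143/3 + 14760*I*√6) = 511/3 + 14760*I*√6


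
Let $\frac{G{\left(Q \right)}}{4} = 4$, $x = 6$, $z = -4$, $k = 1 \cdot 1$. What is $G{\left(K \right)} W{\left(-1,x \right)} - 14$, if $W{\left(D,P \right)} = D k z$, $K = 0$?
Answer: $50$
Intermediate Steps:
$k = 1$
$W{\left(D,P \right)} = - 4 D$ ($W{\left(D,P \right)} = D 1 \left(-4\right) = D \left(-4\right) = - 4 D$)
$G{\left(Q \right)} = 16$ ($G{\left(Q \right)} = 4 \cdot 4 = 16$)
$G{\left(K \right)} W{\left(-1,x \right)} - 14 = 16 \left(\left(-4\right) \left(-1\right)\right) - 14 = 16 \cdot 4 - 14 = 64 - 14 = 50$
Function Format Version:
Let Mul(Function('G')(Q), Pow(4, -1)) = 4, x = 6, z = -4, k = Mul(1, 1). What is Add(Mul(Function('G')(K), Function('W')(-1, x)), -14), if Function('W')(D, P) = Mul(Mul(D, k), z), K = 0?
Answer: 50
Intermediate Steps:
k = 1
Function('W')(D, P) = Mul(-4, D) (Function('W')(D, P) = Mul(Mul(D, 1), -4) = Mul(D, -4) = Mul(-4, D))
Function('G')(Q) = 16 (Function('G')(Q) = Mul(4, 4) = 16)
Add(Mul(Function('G')(K), Function('W')(-1, x)), -14) = Add(Mul(16, Mul(-4, -1)), -14) = Add(Mul(16, 4), -14) = Add(64, -14) = 50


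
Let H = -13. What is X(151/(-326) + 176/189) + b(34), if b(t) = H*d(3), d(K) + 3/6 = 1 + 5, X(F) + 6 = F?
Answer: -2373124/30807 ≈ -77.032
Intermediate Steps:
X(F) = -6 + F
d(K) = 11/2 (d(K) = -½ + (1 + 5) = -½ + 6 = 11/2)
b(t) = -143/2 (b(t) = -13*11/2 = -143/2)
X(151/(-326) + 176/189) + b(34) = (-6 + (151/(-326) + 176/189)) - 143/2 = (-6 + (151*(-1/326) + 176*(1/189))) - 143/2 = (-6 + (-151/326 + 176/189)) - 143/2 = (-6 + 28837/61614) - 143/2 = -340847/61614 - 143/2 = -2373124/30807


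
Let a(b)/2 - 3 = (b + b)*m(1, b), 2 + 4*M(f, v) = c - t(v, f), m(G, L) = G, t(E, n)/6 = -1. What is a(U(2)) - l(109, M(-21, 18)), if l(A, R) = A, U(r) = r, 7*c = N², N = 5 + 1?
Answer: -95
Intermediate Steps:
t(E, n) = -6 (t(E, n) = 6*(-1) = -6)
N = 6
c = 36/7 (c = (⅐)*6² = (⅐)*36 = 36/7 ≈ 5.1429)
M(f, v) = 16/7 (M(f, v) = -½ + (36/7 - 1*(-6))/4 = -½ + (36/7 + 6)/4 = -½ + (¼)*(78/7) = -½ + 39/14 = 16/7)
a(b) = 6 + 4*b (a(b) = 6 + 2*((b + b)*1) = 6 + 2*((2*b)*1) = 6 + 2*(2*b) = 6 + 4*b)
a(U(2)) - l(109, M(-21, 18)) = (6 + 4*2) - 1*109 = (6 + 8) - 109 = 14 - 109 = -95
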